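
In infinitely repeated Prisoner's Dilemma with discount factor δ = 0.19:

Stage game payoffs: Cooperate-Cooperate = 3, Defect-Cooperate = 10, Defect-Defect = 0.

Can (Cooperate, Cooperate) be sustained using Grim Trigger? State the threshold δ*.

δ* = 0.7; since δ = 0.19 < 0.7, cooperation cannot be sustained

Work:
For Grim Trigger:
Cooperate forever: 3/(1-δ)
Defect then punished: 10 + 0·δ/(1-δ)
Need: 3/(1-δ) ≥ 10 + 0·δ/(1-δ)
Solving: δ ≥ (T-R)/(T-P) = (10-3)/(10-0) = 0.7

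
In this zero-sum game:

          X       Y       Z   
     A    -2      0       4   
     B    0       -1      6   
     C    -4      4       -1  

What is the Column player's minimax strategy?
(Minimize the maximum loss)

Column should play X, value = 0

Work:
Column player minimizes Row's maximum payoff:
Column X: max payoff to Row = 0
Column Y: max payoff to Row = 4
Column Z: max payoff to Row = 6
Minimum is 0, achieved by column X.
Minimax strategy: X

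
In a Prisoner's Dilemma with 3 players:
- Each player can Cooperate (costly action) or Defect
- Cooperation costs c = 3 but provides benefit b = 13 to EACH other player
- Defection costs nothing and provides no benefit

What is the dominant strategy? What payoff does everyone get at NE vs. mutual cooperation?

Dominant: Defect; NE payoff = 0; Coop payoff = 23

Work:
Defect dominates (saves cost c = 3, benefit to others is external)
NE: All defect → everyone gets 0
If all cooperate: each receives (2)×13 - 3 = 23
Social dilemma: 23 > 0 but NE gives 0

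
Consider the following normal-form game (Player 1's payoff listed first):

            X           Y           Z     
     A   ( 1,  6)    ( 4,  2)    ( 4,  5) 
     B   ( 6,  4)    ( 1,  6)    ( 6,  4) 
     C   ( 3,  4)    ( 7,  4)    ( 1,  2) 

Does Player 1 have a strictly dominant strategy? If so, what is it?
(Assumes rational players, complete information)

No strictly dominant strategy exists for Player 1

Work:
A strategy strictly dominates another if it gives a strictly higher payoff against every opponent action. Compare each pair of P1's strategies column-by-column:
  A vs B: [1 vs 6, 4 vs 1, 4 vs 6] → A does not strictly dominate B (column X: 1 ≤ 6)
  A vs C: [1 vs 3, 4 vs 7, 4 vs 1] → A does not strictly dominate C (column X: 1 ≤ 3)
  B vs A: [6 vs 1, 1 vs 4, 6 vs 4] → B does not strictly dominate A (column Y: 1 ≤ 4)
  B vs C: [6 vs 3, 1 vs 7, 6 vs 1] → B does not strictly dominate C (column Y: 1 ≤ 7)
  C vs A: [3 vs 1, 7 vs 4, 1 vs 4] → C does not strictly dominate A (column Z: 1 ≤ 4)
  C vs B: [3 vs 6, 7 vs 1, 1 vs 6] → C does not strictly dominate B (column X: 3 ≤ 6)
No single strategy strictly dominates all others → no strictly dominant strategy.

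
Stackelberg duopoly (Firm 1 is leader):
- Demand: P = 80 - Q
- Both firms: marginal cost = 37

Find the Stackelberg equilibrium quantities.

q₁* (leader) = 21.5, q₂* (follower) = 10.75

Work:
Follower's reaction: q₂ = (a - c - q₁)/2
Leader substitutes: π₁ = q₁·(a - q₁ - (a-c-q₁)/2 - c)
FOC: q₁* = (80 - 37)/2 = 21.50
Then: q₂* = (80 - 37 - 21.5)/2 = 10.75
Leader has first-mover advantage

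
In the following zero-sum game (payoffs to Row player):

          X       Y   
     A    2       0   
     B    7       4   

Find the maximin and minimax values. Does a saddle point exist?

Maximin = 4, Minimax = 4, Saddle: True

Work:
Row minimums: [0, 4] → maximin = 4
Column maximums: [7, 4] → minimax = 4
Saddle point exists! Game value = 4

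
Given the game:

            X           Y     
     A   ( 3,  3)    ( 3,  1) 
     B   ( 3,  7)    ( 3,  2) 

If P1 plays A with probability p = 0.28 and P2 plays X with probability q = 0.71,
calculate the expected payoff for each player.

E[P1] = 3.0, E[P2] = 4.6736

Work:
E[P1] = p·q·π₁(A,X) + p·(1-q)·π₁(A,Y) + (1-p)·q·π₁(B,X) + (1-p)·(1-q)·π₁(B,Y)
= 0.28·0.71·3 + 0.28·0.29·3 + 0.72·0.71·3 + 0.72·0.29·3
= 3.0

E[P2] = 4.6736 (similar calculation)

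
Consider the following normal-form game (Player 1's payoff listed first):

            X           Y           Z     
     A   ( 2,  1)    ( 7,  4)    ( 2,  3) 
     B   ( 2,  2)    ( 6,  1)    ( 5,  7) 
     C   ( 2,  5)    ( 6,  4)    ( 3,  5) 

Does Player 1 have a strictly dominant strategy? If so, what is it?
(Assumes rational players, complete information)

No strictly dominant strategy exists for Player 1

Work:
A strategy strictly dominates another if it gives a strictly higher payoff against every opponent action. Compare each pair of P1's strategies column-by-column:
  A vs B: [2 vs 2, 7 vs 6, 2 vs 5] → A does not strictly dominate B (column X: 2 ≤ 2)
  A vs C: [2 vs 2, 7 vs 6, 2 vs 3] → A does not strictly dominate C (column X: 2 ≤ 2)
  B vs A: [2 vs 2, 6 vs 7, 5 vs 2] → B does not strictly dominate A (column X: 2 ≤ 2)
  B vs C: [2 vs 2, 6 vs 6, 5 vs 3] → B does not strictly dominate C (column X: 2 ≤ 2)
  C vs A: [2 vs 2, 6 vs 7, 3 vs 2] → C does not strictly dominate A (column X: 2 ≤ 2)
  C vs B: [2 vs 2, 6 vs 6, 3 vs 5] → C does not strictly dominate B (column X: 2 ≤ 2)
No single strategy strictly dominates all others → no strictly dominant strategy.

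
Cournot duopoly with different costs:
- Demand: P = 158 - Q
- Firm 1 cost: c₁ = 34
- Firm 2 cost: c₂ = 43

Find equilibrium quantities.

q₁* = 44.33, q₂* = 35.33

Work:
Reaction: q₁ = (158 - 34 - q₂)/2
Reaction: q₂ = (158 - 43 - q₁)/2
Solve simultaneously:
q₁* = (158 - 2×34 + 43)/3 = 44.33
q₂* = (158 - 2×43 + 34)/3 = 35.33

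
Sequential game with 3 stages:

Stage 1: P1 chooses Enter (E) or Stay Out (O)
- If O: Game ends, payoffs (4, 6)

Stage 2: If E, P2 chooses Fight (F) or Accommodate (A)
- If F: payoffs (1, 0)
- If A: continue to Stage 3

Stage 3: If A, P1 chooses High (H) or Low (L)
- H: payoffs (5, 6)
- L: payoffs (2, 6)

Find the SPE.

SPE: (E, A, H); Outcome (5, 6)

Work:
Stage 3: P1 chooses H (5 vs 2)
Stage 2: P2: F->0, A->6 (anticipating H). Choose A
Stage 1: P1: O->4, E->5 (anticipating A, H). Choose E
SPE path: E -> A -> H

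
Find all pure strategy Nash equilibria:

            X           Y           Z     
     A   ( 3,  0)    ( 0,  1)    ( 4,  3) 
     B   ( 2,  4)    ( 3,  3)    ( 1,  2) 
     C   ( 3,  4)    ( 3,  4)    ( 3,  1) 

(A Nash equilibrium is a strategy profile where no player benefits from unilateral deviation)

Nash equilibrium: (A, Z), (C, X), (C, Y)

Work:
Best responses:
  P1 vs X: payoffs [3, 2, 3] → best response A/C (payoff 3)
  P1 vs Y: payoffs [0, 3, 3] → best response B/C (payoff 3)
  P1 vs Z: payoffs [4, 1, 3] → best response A (payoff 4)
  P2 vs A: payoffs [0, 1, 3] → best response Z (payoff 3)
  P2 vs B: payoffs [4, 3, 2] → best response X (payoff 4)
  P2 vs C: payoffs [4, 4, 1] → best response X/Y (payoff 4)
Mutual best responses: (A,Z), (C,X), (C,Y) → Nash equilibria.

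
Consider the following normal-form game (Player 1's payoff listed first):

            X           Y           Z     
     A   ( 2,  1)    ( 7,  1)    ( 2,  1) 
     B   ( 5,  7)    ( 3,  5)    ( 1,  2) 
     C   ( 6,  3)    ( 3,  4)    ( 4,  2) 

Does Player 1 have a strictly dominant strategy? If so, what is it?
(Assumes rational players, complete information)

No strictly dominant strategy exists for Player 1

Work:
A strategy strictly dominates another if it gives a strictly higher payoff against every opponent action. Compare each pair of P1's strategies column-by-column:
  A vs B: [2 vs 5, 7 vs 3, 2 vs 1] → A does not strictly dominate B (column X: 2 ≤ 5)
  A vs C: [2 vs 6, 7 vs 3, 2 vs 4] → A does not strictly dominate C (column X: 2 ≤ 6)
  B vs A: [5 vs 2, 3 vs 7, 1 vs 2] → B does not strictly dominate A (column Y: 3 ≤ 7)
  B vs C: [5 vs 6, 3 vs 3, 1 vs 4] → B does not strictly dominate C (column X: 5 ≤ 6)
  C vs A: [6 vs 2, 3 vs 7, 4 vs 2] → C does not strictly dominate A (column Y: 3 ≤ 7)
  C vs B: [6 vs 5, 3 vs 3, 4 vs 1] → C does not strictly dominate B (column Y: 3 ≤ 3)
No single strategy strictly dominates all others → no strictly dominant strategy.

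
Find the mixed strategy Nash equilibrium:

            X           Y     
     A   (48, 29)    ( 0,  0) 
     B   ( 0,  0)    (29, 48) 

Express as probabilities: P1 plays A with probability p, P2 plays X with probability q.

p = 0.6234, q = 0.3766

Work:
Find probabilities that make opponent indifferent:
P2 chooses q to make P1 indifferent between A and B
P1 chooses p to make P2 indifferent between X and Y
Mixed NE: P1 plays (A: 0.6234, B: 0.3766), P2 plays (X: 0.3766, Y: 0.6234)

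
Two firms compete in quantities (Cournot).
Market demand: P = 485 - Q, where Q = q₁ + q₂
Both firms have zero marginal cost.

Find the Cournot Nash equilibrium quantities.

q₁* = q₂* = 161.67; P* = 161.67

Work:
Profit: π_i = P·q_i = (a - q_i - q_j)·q_i
FOC: ∂π_i/∂q_i = a - 2q_i - q_j = 0
Reaction function: q_i = (485 - q_j)/2
Symmetry: q* = 485/3 = 161.67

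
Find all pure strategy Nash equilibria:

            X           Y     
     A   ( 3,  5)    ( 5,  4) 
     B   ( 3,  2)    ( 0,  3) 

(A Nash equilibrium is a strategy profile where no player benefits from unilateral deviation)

Nash equilibrium: (A, X)

Work:
Best responses:
  P1 vs X: payoffs [3, 3] → best response A/B (payoff 3)
  P1 vs Y: payoffs [5, 0] → best response A (payoff 5)
  P2 vs A: payoffs [5, 4] → best response X (payoff 5)
  P2 vs B: payoffs [2, 3] → best response Y (payoff 3)
Mutual best responses: (A,X) → Nash equilibria.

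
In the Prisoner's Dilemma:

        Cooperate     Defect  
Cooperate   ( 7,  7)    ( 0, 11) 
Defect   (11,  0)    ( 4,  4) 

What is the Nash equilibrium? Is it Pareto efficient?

(Defect, Defect) is NE; not Pareto efficient

Work:
Defect dominates Cooperate for both players:
If P2 cooperates: Defect (11) > Cooperate (7)
If P2 defects: Defect (4) > Cooperate (0)
NE: (Defect, Defect) with payoff (4, 4)
But (Cooperate, Cooperate) = (7, 7) Pareto dominates (4, 4)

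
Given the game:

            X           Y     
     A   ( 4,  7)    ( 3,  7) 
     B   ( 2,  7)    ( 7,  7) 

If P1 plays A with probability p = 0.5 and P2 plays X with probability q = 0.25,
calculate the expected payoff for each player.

E[P1] = 4.5, E[P2] = 7.0

Work:
E[P1] = p·q·π₁(A,X) + p·(1-q)·π₁(A,Y) + (1-p)·q·π₁(B,X) + (1-p)·(1-q)·π₁(B,Y)
= 0.5·0.25·4 + 0.5·0.75·3 + 0.5·0.25·2 + 0.5·0.75·7
= 4.5

E[P2] = 7.0 (similar calculation)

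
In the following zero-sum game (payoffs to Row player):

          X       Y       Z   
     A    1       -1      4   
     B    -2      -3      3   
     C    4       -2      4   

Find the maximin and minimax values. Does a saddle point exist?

Maximin = -1, Minimax = -1, Saddle: True

Work:
Row minimums: [-1, -3, -2] → maximin = -1
Column maximums: [4, -1, 4] → minimax = -1
Saddle point exists! Game value = -1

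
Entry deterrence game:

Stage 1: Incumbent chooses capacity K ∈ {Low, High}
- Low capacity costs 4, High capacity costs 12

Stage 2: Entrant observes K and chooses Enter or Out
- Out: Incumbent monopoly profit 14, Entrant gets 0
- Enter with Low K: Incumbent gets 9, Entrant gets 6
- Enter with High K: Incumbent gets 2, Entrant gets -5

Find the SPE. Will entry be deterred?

SPE: (Low, Enter|Low, Out|High); Entry not deterred. Incumbent net profit = 5, Entrant gets 6

Work:
After Low K: Entrant enters (6 > 0)
After High K: Entrant stays out (-5 < 0)
Incumbent: Low → 9−4=5, High → 14−12=2
Incumbent chooses Low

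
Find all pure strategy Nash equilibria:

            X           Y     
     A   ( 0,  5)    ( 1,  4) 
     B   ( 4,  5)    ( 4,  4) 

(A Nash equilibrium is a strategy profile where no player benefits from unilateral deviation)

Nash equilibrium: (B, X)

Work:
Best responses:
  P1 vs X: payoffs [0, 4] → best response B (payoff 4)
  P1 vs Y: payoffs [1, 4] → best response B (payoff 4)
  P2 vs A: payoffs [5, 4] → best response X (payoff 5)
  P2 vs B: payoffs [5, 4] → best response X (payoff 5)
Mutual best responses: (B,X) → Nash equilibria.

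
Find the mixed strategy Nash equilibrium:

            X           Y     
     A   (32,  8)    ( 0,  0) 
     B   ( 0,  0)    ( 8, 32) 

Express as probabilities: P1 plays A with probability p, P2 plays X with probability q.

p = 0.8, q = 0.2

Work:
Find probabilities that make opponent indifferent:
P2 chooses q to make P1 indifferent between A and B
P1 chooses p to make P2 indifferent between X and Y
Mixed NE: P1 plays (A: 0.8, B: 0.2), P2 plays (X: 0.2, Y: 0.8)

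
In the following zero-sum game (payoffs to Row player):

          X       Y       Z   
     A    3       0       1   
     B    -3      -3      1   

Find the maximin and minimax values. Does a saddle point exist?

Maximin = 0, Minimax = 0, Saddle: True

Work:
Row minimums: [0, -3] → maximin = 0
Column maximums: [3, 0, 1] → minimax = 0
Saddle point exists! Game value = 0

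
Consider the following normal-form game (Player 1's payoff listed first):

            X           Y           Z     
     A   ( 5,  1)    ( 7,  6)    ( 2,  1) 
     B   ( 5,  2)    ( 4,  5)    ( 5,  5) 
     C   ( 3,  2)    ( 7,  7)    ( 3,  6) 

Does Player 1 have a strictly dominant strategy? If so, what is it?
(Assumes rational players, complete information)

No strictly dominant strategy exists for Player 1

Work:
A strategy strictly dominates another if it gives a strictly higher payoff against every opponent action. Compare each pair of P1's strategies column-by-column:
  A vs B: [5 vs 5, 7 vs 4, 2 vs 5] → A does not strictly dominate B (column X: 5 ≤ 5)
  A vs C: [5 vs 3, 7 vs 7, 2 vs 3] → A does not strictly dominate C (column Y: 7 ≤ 7)
  B vs A: [5 vs 5, 4 vs 7, 5 vs 2] → B does not strictly dominate A (column X: 5 ≤ 5)
  B vs C: [5 vs 3, 4 vs 7, 5 vs 3] → B does not strictly dominate C (column Y: 4 ≤ 7)
  C vs A: [3 vs 5, 7 vs 7, 3 vs 2] → C does not strictly dominate A (column X: 3 ≤ 5)
  C vs B: [3 vs 5, 7 vs 4, 3 vs 5] → C does not strictly dominate B (column X: 3 ≤ 5)
No single strategy strictly dominates all others → no strictly dominant strategy.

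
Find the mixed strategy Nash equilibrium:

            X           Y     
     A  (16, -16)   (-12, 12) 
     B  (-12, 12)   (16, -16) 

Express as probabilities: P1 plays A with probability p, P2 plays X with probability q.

p = 0.5, q = 0.5

Work:
Find probabilities that make opponent indifferent:
P2 chooses q to make P1 indifferent between A and B
P1 chooses p to make P2 indifferent between X and Y
Mixed NE: P1 plays (A: 0.5, B: 0.5), P2 plays (X: 0.5, Y: 0.5)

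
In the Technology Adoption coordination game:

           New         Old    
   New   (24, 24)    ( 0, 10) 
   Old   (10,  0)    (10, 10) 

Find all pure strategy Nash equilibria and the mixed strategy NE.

Pure NE: (New, New) and (Old, Old); Mixed NE: p = 0.4167, q = 0.4167

Work:
Check pure NE:
(New, New): (24, 24) - no unilateral deviation beneficial
(Old, Old): (10, 10) - no unilateral deviation beneficial
Mixed NE: P1 plays New with p = 0.4167, P2 plays New with q = 0.4167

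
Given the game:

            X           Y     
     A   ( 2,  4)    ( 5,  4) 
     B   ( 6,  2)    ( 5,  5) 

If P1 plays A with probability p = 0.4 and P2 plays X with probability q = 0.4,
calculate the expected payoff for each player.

E[P1] = 4.76, E[P2] = 3.88

Work:
E[P1] = p·q·π₁(A,X) + p·(1-q)·π₁(A,Y) + (1-p)·q·π₁(B,X) + (1-p)·(1-q)·π₁(B,Y)
= 0.4·0.4·2 + 0.4·0.6·5 + 0.6·0.4·6 + 0.6·0.6·5
= 4.76

E[P2] = 3.88 (similar calculation)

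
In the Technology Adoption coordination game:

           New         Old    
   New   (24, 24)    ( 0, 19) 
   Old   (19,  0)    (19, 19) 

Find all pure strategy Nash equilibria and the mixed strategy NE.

Pure NE: (New, New) and (Old, Old); Mixed NE: p = 0.7917, q = 0.7917

Work:
Check pure NE:
(New, New): (24, 24) - no unilateral deviation beneficial
(Old, Old): (19, 19) - no unilateral deviation beneficial
Mixed NE: P1 plays New with p = 0.7917, P2 plays New with q = 0.7917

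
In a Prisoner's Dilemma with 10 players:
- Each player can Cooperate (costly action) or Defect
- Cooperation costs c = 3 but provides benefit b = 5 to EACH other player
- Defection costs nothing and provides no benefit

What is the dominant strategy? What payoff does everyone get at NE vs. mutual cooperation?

Dominant: Defect; NE payoff = 0; Coop payoff = 42

Work:
Defect dominates (saves cost c = 3, benefit to others is external)
NE: All defect → everyone gets 0
If all cooperate: each receives (9)×5 - 3 = 42
Social dilemma: 42 > 0 but NE gives 0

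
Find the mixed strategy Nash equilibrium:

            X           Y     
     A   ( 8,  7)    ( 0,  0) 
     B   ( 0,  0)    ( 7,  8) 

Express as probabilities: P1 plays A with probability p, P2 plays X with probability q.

p = 0.5333, q = 0.4667

Work:
Find probabilities that make opponent indifferent:
P2 chooses q to make P1 indifferent between A and B
P1 chooses p to make P2 indifferent between X and Y
Mixed NE: P1 plays (A: 0.5333, B: 0.4667), P2 plays (X: 0.4667, Y: 0.5333)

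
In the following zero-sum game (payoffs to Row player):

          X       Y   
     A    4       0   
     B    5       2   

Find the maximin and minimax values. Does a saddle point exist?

Maximin = 2, Minimax = 2, Saddle: True

Work:
Row minimums: [0, 2] → maximin = 2
Column maximums: [5, 2] → minimax = 2
Saddle point exists! Game value = 2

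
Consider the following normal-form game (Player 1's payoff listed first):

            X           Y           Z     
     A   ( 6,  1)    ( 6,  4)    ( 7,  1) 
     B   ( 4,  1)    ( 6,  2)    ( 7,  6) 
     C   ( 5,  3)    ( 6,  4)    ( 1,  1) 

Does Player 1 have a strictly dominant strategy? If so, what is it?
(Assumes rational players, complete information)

No strictly dominant strategy exists for Player 1

Work:
A strategy strictly dominates another if it gives a strictly higher payoff against every opponent action. Compare each pair of P1's strategies column-by-column:
  A vs B: [6 vs 4, 6 vs 6, 7 vs 7] → A does not strictly dominate B (column Y: 6 ≤ 6)
  A vs C: [6 vs 5, 6 vs 6, 7 vs 1] → A does not strictly dominate C (column Y: 6 ≤ 6)
  B vs A: [4 vs 6, 6 vs 6, 7 vs 7] → B does not strictly dominate A (column X: 4 ≤ 6)
  B vs C: [4 vs 5, 6 vs 6, 7 vs 1] → B does not strictly dominate C (column X: 4 ≤ 5)
  C vs A: [5 vs 6, 6 vs 6, 1 vs 7] → C does not strictly dominate A (column X: 5 ≤ 6)
  C vs B: [5 vs 4, 6 vs 6, 1 vs 7] → C does not strictly dominate B (column Y: 6 ≤ 6)
No single strategy strictly dominates all others → no strictly dominant strategy.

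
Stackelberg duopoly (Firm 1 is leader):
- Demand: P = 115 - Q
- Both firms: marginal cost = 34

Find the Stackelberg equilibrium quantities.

q₁* (leader) = 40.5, q₂* (follower) = 20.25

Work:
Follower's reaction: q₂ = (a - c - q₁)/2
Leader substitutes: π₁ = q₁·(a - q₁ - (a-c-q₁)/2 - c)
FOC: q₁* = (115 - 34)/2 = 40.50
Then: q₂* = (115 - 34 - 40.5)/2 = 20.25
Leader has first-mover advantage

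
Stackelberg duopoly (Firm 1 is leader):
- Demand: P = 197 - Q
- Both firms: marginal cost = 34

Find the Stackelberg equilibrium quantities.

q₁* (leader) = 81.5, q₂* (follower) = 40.75

Work:
Follower's reaction: q₂ = (a - c - q₁)/2
Leader substitutes: π₁ = q₁·(a - q₁ - (a-c-q₁)/2 - c)
FOC: q₁* = (197 - 34)/2 = 81.50
Then: q₂* = (197 - 34 - 81.5)/2 = 40.75
Leader has first-mover advantage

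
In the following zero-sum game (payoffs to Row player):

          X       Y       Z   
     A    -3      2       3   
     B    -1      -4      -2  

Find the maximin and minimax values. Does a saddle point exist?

Maximin = -3, Minimax = -1, Saddle: False

Work:
Row minimums: [-3, -4] → maximin = -3
Column maximums: [-1, 2, 3] → minimax = -1
No saddle point (maximin ≠ minimax). Mixed strategy needed.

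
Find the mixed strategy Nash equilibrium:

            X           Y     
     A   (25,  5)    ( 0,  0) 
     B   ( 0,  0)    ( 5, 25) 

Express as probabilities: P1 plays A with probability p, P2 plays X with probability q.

p = 0.8333, q = 0.1667

Work:
Find probabilities that make opponent indifferent:
P2 chooses q to make P1 indifferent between A and B
P1 chooses p to make P2 indifferent between X and Y
Mixed NE: P1 plays (A: 0.8333, B: 0.1667), P2 plays (X: 0.1667, Y: 0.8333)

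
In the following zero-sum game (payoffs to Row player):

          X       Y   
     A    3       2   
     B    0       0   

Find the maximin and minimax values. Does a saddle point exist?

Maximin = 2, Minimax = 2, Saddle: True

Work:
Row minimums: [2, 0] → maximin = 2
Column maximums: [3, 2] → minimax = 2
Saddle point exists! Game value = 2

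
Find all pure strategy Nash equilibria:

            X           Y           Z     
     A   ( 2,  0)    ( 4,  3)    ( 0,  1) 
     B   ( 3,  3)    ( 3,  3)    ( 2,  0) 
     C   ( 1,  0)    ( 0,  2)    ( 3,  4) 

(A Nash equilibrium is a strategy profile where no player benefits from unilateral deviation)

Nash equilibrium: (A, Y), (B, X), (C, Z)

Work:
Best responses:
  P1 vs X: payoffs [2, 3, 1] → best response B (payoff 3)
  P1 vs Y: payoffs [4, 3, 0] → best response A (payoff 4)
  P1 vs Z: payoffs [0, 2, 3] → best response C (payoff 3)
  P2 vs A: payoffs [0, 3, 1] → best response Y (payoff 3)
  P2 vs B: payoffs [3, 3, 0] → best response X/Y (payoff 3)
  P2 vs C: payoffs [0, 2, 4] → best response Z (payoff 4)
Mutual best responses: (A,Y), (B,X), (C,Z) → Nash equilibria.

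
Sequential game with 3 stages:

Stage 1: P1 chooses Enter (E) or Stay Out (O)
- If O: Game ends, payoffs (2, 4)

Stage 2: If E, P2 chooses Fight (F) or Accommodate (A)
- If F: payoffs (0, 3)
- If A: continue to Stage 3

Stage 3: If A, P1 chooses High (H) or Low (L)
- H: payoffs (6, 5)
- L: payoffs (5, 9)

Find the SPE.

SPE: (E, A, H); Outcome (6, 5)

Work:
Stage 3: P1 chooses H (6 vs 5)
Stage 2: P2: F->3, A->5 (anticipating H). Choose A
Stage 1: P1: O->2, E->6 (anticipating A, H). Choose E
SPE path: E -> A -> H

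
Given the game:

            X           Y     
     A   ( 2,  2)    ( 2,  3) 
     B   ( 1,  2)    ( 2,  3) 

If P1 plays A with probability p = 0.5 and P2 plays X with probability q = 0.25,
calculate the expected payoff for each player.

E[P1] = 1.875, E[P2] = 2.75

Work:
E[P1] = p·q·π₁(A,X) + p·(1-q)·π₁(A,Y) + (1-p)·q·π₁(B,X) + (1-p)·(1-q)·π₁(B,Y)
= 0.5·0.25·2 + 0.5·0.75·2 + 0.5·0.25·1 + 0.5·0.75·2
= 1.875

E[P2] = 2.75 (similar calculation)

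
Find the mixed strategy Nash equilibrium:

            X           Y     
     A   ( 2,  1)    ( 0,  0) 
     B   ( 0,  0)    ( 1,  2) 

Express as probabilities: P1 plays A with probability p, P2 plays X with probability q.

p = 0.6667, q = 0.3333

Work:
Find probabilities that make opponent indifferent:
P2 chooses q to make P1 indifferent between A and B
P1 chooses p to make P2 indifferent between X and Y
Mixed NE: P1 plays (A: 0.6667, B: 0.3333), P2 plays (X: 0.3333, Y: 0.6667)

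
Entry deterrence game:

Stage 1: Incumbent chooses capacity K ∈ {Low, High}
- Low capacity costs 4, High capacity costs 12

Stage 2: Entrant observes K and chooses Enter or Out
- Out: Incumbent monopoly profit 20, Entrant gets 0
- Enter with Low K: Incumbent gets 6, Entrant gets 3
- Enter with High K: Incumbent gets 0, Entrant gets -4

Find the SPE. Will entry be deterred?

SPE: (High, Enter|Low, Out|High); Entry deterred. Incumbent net profit = 8

Work:
After Low K: Entrant enters (3 > 0)
After High K: Entrant stays out (-4 < 0)
Incumbent: Low → 6−4=2, High → 20−12=8
Incumbent chooses High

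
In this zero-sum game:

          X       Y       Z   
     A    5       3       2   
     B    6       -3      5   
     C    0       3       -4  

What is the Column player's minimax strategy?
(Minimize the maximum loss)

Column should play Y, value = 3

Work:
Column player minimizes Row's maximum payoff:
Column X: max payoff to Row = 6
Column Y: max payoff to Row = 3
Column Z: max payoff to Row = 5
Minimum is 3, achieved by column Y.
Minimax strategy: Y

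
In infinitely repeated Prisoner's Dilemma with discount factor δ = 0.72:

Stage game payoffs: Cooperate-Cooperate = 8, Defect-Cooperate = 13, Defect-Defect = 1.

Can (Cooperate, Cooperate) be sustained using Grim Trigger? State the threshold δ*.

δ* = 0.4167; since δ = 0.72 ≥ 0.4167, cooperation can be sustained

Work:
For Grim Trigger:
Cooperate forever: 8/(1-δ)
Defect then punished: 13 + 1·δ/(1-δ)
Need: 8/(1-δ) ≥ 13 + 1·δ/(1-δ)
Solving: δ ≥ (T-R)/(T-P) = (13-8)/(13-1) = 0.4167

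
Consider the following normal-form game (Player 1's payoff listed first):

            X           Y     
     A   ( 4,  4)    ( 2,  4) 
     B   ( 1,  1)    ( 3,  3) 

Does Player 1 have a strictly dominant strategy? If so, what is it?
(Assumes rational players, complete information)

No strictly dominant strategy exists for Player 1

Work:
A strategy strictly dominates another if it gives a strictly higher payoff against every opponent action. Compare each pair of P1's strategies column-by-column:
  A vs B: [4 vs 1, 2 vs 3] → A does not strictly dominate B (column Y: 2 ≤ 3)
  B vs A: [1 vs 4, 3 vs 2] → B does not strictly dominate A (column X: 1 ≤ 4)
No single strategy strictly dominates all others → no strictly dominant strategy.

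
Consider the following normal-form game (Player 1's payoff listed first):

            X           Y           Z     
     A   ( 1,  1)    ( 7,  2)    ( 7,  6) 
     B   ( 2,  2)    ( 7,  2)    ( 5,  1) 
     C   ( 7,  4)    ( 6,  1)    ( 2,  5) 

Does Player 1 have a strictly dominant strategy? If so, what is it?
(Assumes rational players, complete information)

No strictly dominant strategy exists for Player 1

Work:
A strategy strictly dominates another if it gives a strictly higher payoff against every opponent action. Compare each pair of P1's strategies column-by-column:
  A vs B: [1 vs 2, 7 vs 7, 7 vs 5] → A does not strictly dominate B (column X: 1 ≤ 2)
  A vs C: [1 vs 7, 7 vs 6, 7 vs 2] → A does not strictly dominate C (column X: 1 ≤ 7)
  B vs A: [2 vs 1, 7 vs 7, 5 vs 7] → B does not strictly dominate A (column Y: 7 ≤ 7)
  B vs C: [2 vs 7, 7 vs 6, 5 vs 2] → B does not strictly dominate C (column X: 2 ≤ 7)
  C vs A: [7 vs 1, 6 vs 7, 2 vs 7] → C does not strictly dominate A (column Y: 6 ≤ 7)
  C vs B: [7 vs 2, 6 vs 7, 2 vs 5] → C does not strictly dominate B (column Y: 6 ≤ 7)
No single strategy strictly dominates all others → no strictly dominant strategy.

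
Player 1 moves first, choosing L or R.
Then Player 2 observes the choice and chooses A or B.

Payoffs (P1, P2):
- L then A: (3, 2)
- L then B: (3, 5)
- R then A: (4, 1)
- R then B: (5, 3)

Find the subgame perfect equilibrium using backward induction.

P1 plays R, P2 plays B after L and B after R; Payoff (5, 3)

Work:
Backward induction:
After L: P2 chooses B → P1 gets 3
After R: P2 chooses B → P1 gets 5
P1 chooses R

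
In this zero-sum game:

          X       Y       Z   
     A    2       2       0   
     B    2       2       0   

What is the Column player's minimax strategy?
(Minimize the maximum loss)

Column should play Z, value = 0

Work:
Column player minimizes Row's maximum payoff:
Column X: max payoff to Row = 2
Column Y: max payoff to Row = 2
Column Z: max payoff to Row = 0
Minimum is 0, achieved by column Z.
Minimax strategy: Z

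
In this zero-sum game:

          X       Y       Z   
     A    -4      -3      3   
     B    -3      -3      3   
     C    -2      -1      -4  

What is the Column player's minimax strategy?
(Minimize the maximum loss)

Column should play X, value = -2

Work:
Column player minimizes Row's maximum payoff:
Column X: max payoff to Row = -2
Column Y: max payoff to Row = -1
Column Z: max payoff to Row = 3
Minimum is -2, achieved by column X.
Minimax strategy: X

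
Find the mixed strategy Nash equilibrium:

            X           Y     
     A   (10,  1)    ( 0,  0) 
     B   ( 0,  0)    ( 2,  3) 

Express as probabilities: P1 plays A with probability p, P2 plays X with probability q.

p = 0.75, q = 0.1667

Work:
Find probabilities that make opponent indifferent:
P2 chooses q to make P1 indifferent between A and B
P1 chooses p to make P2 indifferent between X and Y
Mixed NE: P1 plays (A: 0.75, B: 0.25), P2 plays (X: 0.1667, Y: 0.8333)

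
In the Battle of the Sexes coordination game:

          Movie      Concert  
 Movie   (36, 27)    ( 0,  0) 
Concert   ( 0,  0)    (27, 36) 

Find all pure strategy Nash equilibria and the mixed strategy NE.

Pure NE: (Movie, Movie) and (Concert, Concert); Mixed NE: p = 0.5714, q = 0.4286

Work:
Check pure NE:
(Movie, Movie): (36, 27) - no unilateral deviation beneficial
(Concert, Concert): (27, 36) - no unilateral deviation beneficial
Mixed NE: P1 plays Movie with p = 0.5714, P2 plays Movie with q = 0.4286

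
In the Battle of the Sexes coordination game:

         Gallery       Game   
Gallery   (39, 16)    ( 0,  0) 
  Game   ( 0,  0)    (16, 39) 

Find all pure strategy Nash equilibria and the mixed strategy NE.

Pure NE: (Gallery, Gallery) and (Game, Game); Mixed NE: p = 0.7091, q = 0.2909

Work:
Check pure NE:
(Gallery, Gallery): (39, 16) - no unilateral deviation beneficial
(Game, Game): (16, 39) - no unilateral deviation beneficial
Mixed NE: P1 plays Gallery with p = 0.7091, P2 plays Gallery with q = 0.2909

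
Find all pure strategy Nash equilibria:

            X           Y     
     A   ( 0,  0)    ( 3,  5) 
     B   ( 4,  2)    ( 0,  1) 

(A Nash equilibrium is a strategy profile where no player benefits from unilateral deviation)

Nash equilibrium: (A, Y), (B, X)

Work:
Best responses:
  P1 vs X: payoffs [0, 4] → best response B (payoff 4)
  P1 vs Y: payoffs [3, 0] → best response A (payoff 3)
  P2 vs A: payoffs [0, 5] → best response Y (payoff 5)
  P2 vs B: payoffs [2, 1] → best response X (payoff 2)
Mutual best responses: (A,Y), (B,X) → Nash equilibria.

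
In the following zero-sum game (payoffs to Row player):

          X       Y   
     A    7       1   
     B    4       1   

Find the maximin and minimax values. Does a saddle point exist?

Maximin = 1, Minimax = 1, Saddle: True

Work:
Row minimums: [1, 1] → maximin = 1
Column maximums: [7, 1] → minimax = 1
Saddle point exists! Game value = 1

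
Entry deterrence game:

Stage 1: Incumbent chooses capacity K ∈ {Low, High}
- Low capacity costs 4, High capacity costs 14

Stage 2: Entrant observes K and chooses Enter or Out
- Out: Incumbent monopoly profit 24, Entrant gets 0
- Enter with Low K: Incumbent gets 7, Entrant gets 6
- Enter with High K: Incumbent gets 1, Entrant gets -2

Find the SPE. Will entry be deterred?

SPE: (High, Enter|Low, Out|High); Entry deterred. Incumbent net profit = 10

Work:
After Low K: Entrant enters (6 > 0)
After High K: Entrant stays out (-2 < 0)
Incumbent: Low → 7−4=3, High → 24−14=10
Incumbent chooses High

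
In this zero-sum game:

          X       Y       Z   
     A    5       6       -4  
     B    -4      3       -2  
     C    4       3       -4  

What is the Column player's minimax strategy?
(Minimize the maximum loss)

Column should play Z, value = -2

Work:
Column player minimizes Row's maximum payoff:
Column X: max payoff to Row = 5
Column Y: max payoff to Row = 6
Column Z: max payoff to Row = -2
Minimum is -2, achieved by column Z.
Minimax strategy: Z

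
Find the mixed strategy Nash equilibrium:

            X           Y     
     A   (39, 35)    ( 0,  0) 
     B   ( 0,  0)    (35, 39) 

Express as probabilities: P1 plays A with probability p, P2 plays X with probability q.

p = 0.527, q = 0.473

Work:
Find probabilities that make opponent indifferent:
P2 chooses q to make P1 indifferent between A and B
P1 chooses p to make P2 indifferent between X and Y
Mixed NE: P1 plays (A: 0.527, B: 0.473), P2 plays (X: 0.473, Y: 0.527)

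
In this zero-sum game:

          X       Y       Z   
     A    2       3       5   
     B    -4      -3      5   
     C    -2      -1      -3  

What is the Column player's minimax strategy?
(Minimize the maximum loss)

Column should play X, value = 2

Work:
Column player minimizes Row's maximum payoff:
Column X: max payoff to Row = 2
Column Y: max payoff to Row = 3
Column Z: max payoff to Row = 5
Minimum is 2, achieved by column X.
Minimax strategy: X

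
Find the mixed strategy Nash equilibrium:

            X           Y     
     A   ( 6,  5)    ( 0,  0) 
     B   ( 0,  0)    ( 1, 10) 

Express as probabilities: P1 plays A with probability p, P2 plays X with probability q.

p = 0.6667, q = 0.1429

Work:
Find probabilities that make opponent indifferent:
P2 chooses q to make P1 indifferent between A and B
P1 chooses p to make P2 indifferent between X and Y
Mixed NE: P1 plays (A: 0.6667, B: 0.3333), P2 plays (X: 0.1429, Y: 0.8571)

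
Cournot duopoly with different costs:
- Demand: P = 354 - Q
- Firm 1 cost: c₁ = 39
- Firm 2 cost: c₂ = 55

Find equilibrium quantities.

q₁* = 110.33, q₂* = 94.33

Work:
Reaction: q₁ = (354 - 39 - q₂)/2
Reaction: q₂ = (354 - 55 - q₁)/2
Solve simultaneously:
q₁* = (354 - 2×39 + 55)/3 = 110.33
q₂* = (354 - 2×55 + 39)/3 = 94.33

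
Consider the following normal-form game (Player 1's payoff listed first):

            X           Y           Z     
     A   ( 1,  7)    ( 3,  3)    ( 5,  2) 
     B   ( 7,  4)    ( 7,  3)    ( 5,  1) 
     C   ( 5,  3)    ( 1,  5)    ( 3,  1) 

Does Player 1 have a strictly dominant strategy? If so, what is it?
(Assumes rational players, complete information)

No strictly dominant strategy exists for Player 1

Work:
A strategy strictly dominates another if it gives a strictly higher payoff against every opponent action. Compare each pair of P1's strategies column-by-column:
  A vs B: [1 vs 7, 3 vs 7, 5 vs 5] → A does not strictly dominate B (column X: 1 ≤ 7)
  A vs C: [1 vs 5, 3 vs 1, 5 vs 3] → A does not strictly dominate C (column X: 1 ≤ 5)
  B vs A: [7 vs 1, 7 vs 3, 5 vs 5] → B does not strictly dominate A (column Z: 5 ≤ 5)
  B vs C: [7 vs 5, 7 vs 1, 5 vs 3] → B strictly dominates C
  C vs A: [5 vs 1, 1 vs 3, 3 vs 5] → C does not strictly dominate A (column Y: 1 ≤ 3)
  C vs B: [5 vs 7, 1 vs 7, 3 vs 5] → C does not strictly dominate B (column X: 5 ≤ 7)
No single strategy strictly dominates all others → no strictly dominant strategy.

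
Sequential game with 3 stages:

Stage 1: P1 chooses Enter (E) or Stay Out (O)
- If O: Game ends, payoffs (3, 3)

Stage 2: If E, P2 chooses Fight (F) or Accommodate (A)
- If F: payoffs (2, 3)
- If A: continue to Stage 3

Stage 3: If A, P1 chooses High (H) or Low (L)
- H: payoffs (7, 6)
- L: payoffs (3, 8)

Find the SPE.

SPE: (E, A, H); Outcome (7, 6)

Work:
Stage 3: P1 chooses H (7 vs 3)
Stage 2: P2: F->3, A->6 (anticipating H). Choose A
Stage 1: P1: O->3, E->7 (anticipating A, H). Choose E
SPE path: E -> A -> H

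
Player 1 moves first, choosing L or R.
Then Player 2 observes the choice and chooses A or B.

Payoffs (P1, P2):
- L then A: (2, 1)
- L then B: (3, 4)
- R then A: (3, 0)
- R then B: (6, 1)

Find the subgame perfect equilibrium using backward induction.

P1 plays R, P2 plays B after L and B after R; Payoff (6, 1)

Work:
Backward induction:
After L: P2 chooses B → P1 gets 3
After R: P2 chooses B → P1 gets 6
P1 chooses R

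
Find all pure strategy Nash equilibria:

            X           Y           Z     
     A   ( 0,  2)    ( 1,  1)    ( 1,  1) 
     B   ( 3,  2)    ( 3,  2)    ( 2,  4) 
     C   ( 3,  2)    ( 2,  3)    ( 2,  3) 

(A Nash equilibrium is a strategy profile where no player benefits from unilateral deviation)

Nash equilibrium: (B, Z), (C, Z)

Work:
Best responses:
  P1 vs X: payoffs [0, 3, 3] → best response B/C (payoff 3)
  P1 vs Y: payoffs [1, 3, 2] → best response B (payoff 3)
  P1 vs Z: payoffs [1, 2, 2] → best response B/C (payoff 2)
  P2 vs A: payoffs [2, 1, 1] → best response X (payoff 2)
  P2 vs B: payoffs [2, 2, 4] → best response Z (payoff 4)
  P2 vs C: payoffs [2, 3, 3] → best response Y/Z (payoff 3)
Mutual best responses: (B,Z), (C,Z) → Nash equilibria.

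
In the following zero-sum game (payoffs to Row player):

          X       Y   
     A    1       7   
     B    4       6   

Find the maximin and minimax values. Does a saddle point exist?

Maximin = 4, Minimax = 4, Saddle: True

Work:
Row minimums: [1, 4] → maximin = 4
Column maximums: [4, 7] → minimax = 4
Saddle point exists! Game value = 4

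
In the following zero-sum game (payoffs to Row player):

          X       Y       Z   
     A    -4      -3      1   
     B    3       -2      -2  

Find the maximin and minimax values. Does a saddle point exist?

Maximin = -2, Minimax = -2, Saddle: True

Work:
Row minimums: [-4, -2] → maximin = -2
Column maximums: [3, -2, 1] → minimax = -2
Saddle point exists! Game value = -2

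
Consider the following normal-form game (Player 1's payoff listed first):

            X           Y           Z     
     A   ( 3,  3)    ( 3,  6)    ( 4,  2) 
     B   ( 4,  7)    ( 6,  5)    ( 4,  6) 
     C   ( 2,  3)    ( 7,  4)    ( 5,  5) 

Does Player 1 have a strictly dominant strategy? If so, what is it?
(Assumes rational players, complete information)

No strictly dominant strategy exists for Player 1

Work:
A strategy strictly dominates another if it gives a strictly higher payoff against every opponent action. Compare each pair of P1's strategies column-by-column:
  A vs B: [3 vs 4, 3 vs 6, 4 vs 4] → A does not strictly dominate B (column X: 3 ≤ 4)
  A vs C: [3 vs 2, 3 vs 7, 4 vs 5] → A does not strictly dominate C (column Y: 3 ≤ 7)
  B vs A: [4 vs 3, 6 vs 3, 4 vs 4] → B does not strictly dominate A (column Z: 4 ≤ 4)
  B vs C: [4 vs 2, 6 vs 7, 4 vs 5] → B does not strictly dominate C (column Y: 6 ≤ 7)
  C vs A: [2 vs 3, 7 vs 3, 5 vs 4] → C does not strictly dominate A (column X: 2 ≤ 3)
  C vs B: [2 vs 4, 7 vs 6, 5 vs 4] → C does not strictly dominate B (column X: 2 ≤ 4)
No single strategy strictly dominates all others → no strictly dominant strategy.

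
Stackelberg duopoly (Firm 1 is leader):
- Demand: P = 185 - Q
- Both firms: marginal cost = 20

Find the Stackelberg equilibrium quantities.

q₁* (leader) = 82.5, q₂* (follower) = 41.25

Work:
Follower's reaction: q₂ = (a - c - q₁)/2
Leader substitutes: π₁ = q₁·(a - q₁ - (a-c-q₁)/2 - c)
FOC: q₁* = (185 - 20)/2 = 82.50
Then: q₂* = (185 - 20 - 82.5)/2 = 41.25
Leader has first-mover advantage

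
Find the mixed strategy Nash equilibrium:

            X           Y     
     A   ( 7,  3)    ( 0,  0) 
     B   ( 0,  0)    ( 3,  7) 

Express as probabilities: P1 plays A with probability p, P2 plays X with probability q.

p = 0.7, q = 0.3

Work:
Find probabilities that make opponent indifferent:
P2 chooses q to make P1 indifferent between A and B
P1 chooses p to make P2 indifferent between X and Y
Mixed NE: P1 plays (A: 0.7, B: 0.3), P2 plays (X: 0.3, Y: 0.7)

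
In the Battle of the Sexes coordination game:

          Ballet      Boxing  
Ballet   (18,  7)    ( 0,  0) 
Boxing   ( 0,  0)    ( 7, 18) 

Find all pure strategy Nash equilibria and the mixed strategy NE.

Pure NE: (Ballet, Ballet) and (Boxing, Boxing); Mixed NE: p = 0.72, q = 0.28

Work:
Check pure NE:
(Ballet, Ballet): (18, 7) - no unilateral deviation beneficial
(Boxing, Boxing): (7, 18) - no unilateral deviation beneficial
Mixed NE: P1 plays Ballet with p = 0.72, P2 plays Ballet with q = 0.28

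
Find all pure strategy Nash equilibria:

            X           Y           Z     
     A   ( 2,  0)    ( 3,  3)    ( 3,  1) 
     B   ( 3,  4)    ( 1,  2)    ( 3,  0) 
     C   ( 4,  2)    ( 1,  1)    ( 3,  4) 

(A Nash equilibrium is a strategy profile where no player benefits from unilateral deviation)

Nash equilibrium: (A, Y), (C, Z)

Work:
Best responses:
  P1 vs X: payoffs [2, 3, 4] → best response C (payoff 4)
  P1 vs Y: payoffs [3, 1, 1] → best response A (payoff 3)
  P1 vs Z: payoffs [3, 3, 3] → best response A/B/C (payoff 3)
  P2 vs A: payoffs [0, 3, 1] → best response Y (payoff 3)
  P2 vs B: payoffs [4, 2, 0] → best response X (payoff 4)
  P2 vs C: payoffs [2, 1, 4] → best response Z (payoff 4)
Mutual best responses: (A,Y), (C,Z) → Nash equilibria.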